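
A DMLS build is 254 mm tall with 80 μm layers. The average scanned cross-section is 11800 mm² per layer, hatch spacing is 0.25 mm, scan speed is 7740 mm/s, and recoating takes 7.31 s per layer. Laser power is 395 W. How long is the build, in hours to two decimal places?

Number of layers: 254 / 0.08 → 3175 (rounded up).
Per-layer scan distance = 11800 / 0.25 = 47200 mm.
Laser time per layer: 47200 / 7740 → 6.0982 s.
Per-layer time: 6.0982 + 7.31 → 13.4082 s.
Build time = 3175 × 13.4082 = 42571.035 s = 11.83 hours.

11.83 hours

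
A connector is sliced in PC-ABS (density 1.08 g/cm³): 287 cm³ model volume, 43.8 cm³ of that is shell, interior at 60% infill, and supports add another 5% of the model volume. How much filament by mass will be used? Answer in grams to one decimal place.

Interior volume: 287 − 43.8 → 243.2 cm³.
Infill volume = 0.60 × 243.2 = 145.92 cm³.
Support = 0.05 × 287, so 14.35 cm³.
Total printed volume: 43.8 + 145.92 + 14.35 → 204.07 cm³.
Mass = 204.07 × 1.08 = 220.3956 g.

220.4 g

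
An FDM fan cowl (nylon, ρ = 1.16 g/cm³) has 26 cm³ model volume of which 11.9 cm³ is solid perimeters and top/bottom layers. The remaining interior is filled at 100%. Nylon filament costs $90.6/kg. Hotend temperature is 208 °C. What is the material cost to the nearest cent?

Infill region = 26 − 11.9, so 14.1 cm³.
Deposited infill = 1.00 × 14.1 = 14.1 cm³.
Deposited volume: 11.9 + 14.1 → 26 cm³.
Mass: 26 × 1.16 → 30.16 g.
Cost = 30.16 g / 1000 × $90.6/kg = $2.73.

$2.73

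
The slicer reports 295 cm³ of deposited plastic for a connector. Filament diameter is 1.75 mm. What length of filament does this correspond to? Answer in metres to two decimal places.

122.65 m

A = π r² = π × 0.875² = 2.4053 mm².
Length = 295 cm³ / 2.4053 mm² = 295000 / 2.4053 = 122645.82 mm = 122.65 m.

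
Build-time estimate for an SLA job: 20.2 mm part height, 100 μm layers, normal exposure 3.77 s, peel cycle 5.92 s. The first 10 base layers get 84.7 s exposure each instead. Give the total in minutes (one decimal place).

46.1 minutes

Layer count = ceil(20.2 / 0.1) = 202.
Burn-in layers: 10 × (84.7 + 5.92) → 906.2 s.
Regular layers = 192 × (3.77 + 5.92) = 1860.48 s.
Sum: 906.2 + 1860.48 = 2766.68 s → 46.1 minutes.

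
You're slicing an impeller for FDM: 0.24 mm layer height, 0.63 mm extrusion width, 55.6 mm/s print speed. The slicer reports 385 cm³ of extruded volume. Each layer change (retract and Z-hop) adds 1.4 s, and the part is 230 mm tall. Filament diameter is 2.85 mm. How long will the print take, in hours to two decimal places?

13.09 hours

Extrusion cross-section: 0.24 × 0.63 → 0.1512 mm².
Toolpath length = 385 cm³ / 0.1512 mm² = 385000 / 0.1512 = 2546296.3 mm.
Print-move time: 2546296.3 / 55.6 → 45796.7 s.
Layer count = ceil(230 / 0.24) = 959.
Z-hop total = 959 × 1.4, so 1342.6 s.
Altogether 45796.7 + 1342.6 = 47139.3 s, i.e. 13.09 hours.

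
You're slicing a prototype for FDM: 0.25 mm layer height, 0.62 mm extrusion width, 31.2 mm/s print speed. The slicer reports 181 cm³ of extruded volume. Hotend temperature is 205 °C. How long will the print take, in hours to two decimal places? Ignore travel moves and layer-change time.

Extrusion cross-section = 0.25 × 0.62 = 0.155 mm².
Total extruded path = 181000/0.155 = 1167741.9 mm.
Print-move time = 1167741.9 / 31.2, so 37427.6 s.
In the requested units: 37427.6 s = 10.40 hours.

10.40 hours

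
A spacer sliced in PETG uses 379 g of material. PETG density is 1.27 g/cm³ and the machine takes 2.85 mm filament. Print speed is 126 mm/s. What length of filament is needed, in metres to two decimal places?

46.78 m

Volume = 379 g / 1.27 g·cm⁻³ = 298.4252 cm³ = 298425.2 mm³.
A = π r² = π × 1.425² = 6.3794 mm².
L = V/A = 298425.2/6.3794 = 46779.51 mm → 46.78 m.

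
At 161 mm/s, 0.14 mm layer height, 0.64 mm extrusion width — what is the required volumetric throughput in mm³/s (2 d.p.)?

14.43

Bead cross-section = 0.14 × 0.64 = 0.0896 mm².
Q = v·A = 161 × 0.0896 = 14.43 mm³/s.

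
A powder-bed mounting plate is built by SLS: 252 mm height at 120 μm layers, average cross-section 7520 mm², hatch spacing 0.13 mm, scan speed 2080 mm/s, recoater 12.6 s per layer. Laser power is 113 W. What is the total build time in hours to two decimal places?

23.57 hours

Number of layers: 252 / 0.12 → 2100 (rounded up).
Per-layer scan distance = 7520 / 0.13, so 57846.2 mm.
Scan time per layer = 57846.2 / 2080, so 27.8107 s.
Time per layer: 27.8107 + 12.6 → 40.4107 s.
Build time = 2100 × 40.4107 = 84862.47 s = 23.57 hours.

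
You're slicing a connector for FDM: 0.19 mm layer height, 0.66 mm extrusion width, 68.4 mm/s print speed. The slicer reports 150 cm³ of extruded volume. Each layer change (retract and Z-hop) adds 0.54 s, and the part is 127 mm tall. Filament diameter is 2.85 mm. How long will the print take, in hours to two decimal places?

4.96 hours

Extrusion cross-section = 0.19 × 0.66 = 0.1254 mm².
Total extruded path = 150000/0.1254 = 1196172.2 mm.
Time extruding: 1196172.2 / 68.4 → 17487.9 s.
Number of layers: 127 / 0.19 → 669 (rounded up).
Non-print overhead = 669 × 0.54, so 361.26 s.
Altogether 17487.9 + 361.26 = 17849.16 s, i.e. 4.96 hours.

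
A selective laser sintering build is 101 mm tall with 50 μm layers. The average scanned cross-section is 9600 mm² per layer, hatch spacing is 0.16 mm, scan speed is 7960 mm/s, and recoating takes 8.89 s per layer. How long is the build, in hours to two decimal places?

Layer count = ceil(101 / 0.05) = 2020.
Scan path per layer = 9600 / 0.16, so 60000 mm.
Scan time per layer: 60000 / 7960 → 7.5377 s.
Per-layer time = 7.5377 + 8.89 = 16.4277 s.
2020 layers × 16.4277 s/layer = 33183.954 s, i.e. 9.22 hours.

9.22 hours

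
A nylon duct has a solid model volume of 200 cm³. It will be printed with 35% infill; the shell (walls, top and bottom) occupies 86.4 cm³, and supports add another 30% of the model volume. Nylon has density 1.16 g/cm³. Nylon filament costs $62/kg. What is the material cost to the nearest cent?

Infill region: 200 − 86.4 → 113.6 cm³.
Infill volume: 0.35 × 113.6 → 39.76 cm³.
Support = 0.30 × 200, so 60 cm³.
Deposited volume = 86.4 + 39.76 + 60, so 186.16 cm³.
Mass = 186.16 × 1.16 = 215.9456 g.
Cost = 215.9456 g / 1000 × $62/kg = $13.39.

$13.39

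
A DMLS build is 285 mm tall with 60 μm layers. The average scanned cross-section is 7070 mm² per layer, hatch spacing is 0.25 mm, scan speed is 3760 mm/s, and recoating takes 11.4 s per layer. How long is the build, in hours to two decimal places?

Layers = ⌈285/0.06⌉ = 4750.
Per-layer scan distance: 7070 / 0.25 → 28280 mm.
Scan time per layer = 28280 / 3760, so 7.5213 s.
Layer cycle: 7.5213 + 11.4 → 18.9213 s.
Total: 4750 × 18.9213 s = 89876.175 s → 24.97 hours.

24.97 hours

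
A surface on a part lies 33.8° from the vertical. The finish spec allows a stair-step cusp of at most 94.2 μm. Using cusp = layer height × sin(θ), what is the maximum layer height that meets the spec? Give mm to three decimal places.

sin(33.8°) = 0.5563; t_max = 0.0942/0.5563 = 0.169 mm.

0.169 mm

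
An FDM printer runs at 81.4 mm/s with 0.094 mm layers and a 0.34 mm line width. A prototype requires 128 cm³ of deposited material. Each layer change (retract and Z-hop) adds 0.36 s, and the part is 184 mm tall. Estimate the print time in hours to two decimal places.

Line area: 0.094 × 0.34 → 0.03196 mm².
Total extruded path = 128000/0.03196 = 4005006.3 mm.
Print-move time = 4005006.3 / 81.4 = 49201.6 s.
Layer count = ceil(184 / 0.094) = 1958.
Non-print overhead = 1958 × 0.36 = 704.88 s.
Altogether 49201.6 + 704.88 = 49906.48 s, i.e. 13.86 hours.

13.86 hours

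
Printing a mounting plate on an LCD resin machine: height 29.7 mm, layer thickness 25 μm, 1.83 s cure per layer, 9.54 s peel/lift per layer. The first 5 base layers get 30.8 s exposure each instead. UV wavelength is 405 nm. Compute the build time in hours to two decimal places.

3.79 hours

Number of layers: 29.7 / 0.025 → 1188 (rounded up).
Bottom layers = 5 × (30.8 + 9.54), so 201.7 s.
Normal layers: 1183 × (1.83 + 9.54) → 13450.71 s.
Sum: 201.7 + 13450.71 = 13652.41 s → 3.79 hours.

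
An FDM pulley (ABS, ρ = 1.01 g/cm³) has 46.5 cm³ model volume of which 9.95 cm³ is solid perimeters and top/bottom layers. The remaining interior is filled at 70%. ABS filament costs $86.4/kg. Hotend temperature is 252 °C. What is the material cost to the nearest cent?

Volume inside the shell: 46.5 − 9.95 → 36.55 cm³.
Deposited infill = 0.70 × 36.55 = 25.585 cm³.
Deposited volume = 9.95 + 25.585 = 35.535 cm³.
Mass: 35.535 × 1.01 → 35.89035 g.
Cost = 35.89035 g / 1000 × $86.4/kg = $3.10.

$3.10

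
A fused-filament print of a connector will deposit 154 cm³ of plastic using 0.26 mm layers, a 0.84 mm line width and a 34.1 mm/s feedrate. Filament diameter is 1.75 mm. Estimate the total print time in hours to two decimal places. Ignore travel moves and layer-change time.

Bead cross-section = 0.26 × 0.84 = 0.2184 mm².
Path length: 154000 mm³ / 0.2184 mm² → 705128.2 mm.
Extrusion time = 705128.2 / 34.1, so 20678.2 s.
In the requested units: 20678.2 s = 5.74 hours.

5.74 hours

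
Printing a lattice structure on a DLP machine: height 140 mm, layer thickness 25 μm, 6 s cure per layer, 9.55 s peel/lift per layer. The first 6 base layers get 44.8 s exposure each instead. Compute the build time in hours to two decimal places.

Layer count = ceil(140 / 0.025) = 5600.
Bottom layers = 6 × (44.8 + 9.55), so 326.1 s.
Normal layers: 5594 × (6 + 9.55) → 86986.7 s.
Total = 326.1 + 86986.7 = 87312.8 s = 24.25 hours.

24.25 hours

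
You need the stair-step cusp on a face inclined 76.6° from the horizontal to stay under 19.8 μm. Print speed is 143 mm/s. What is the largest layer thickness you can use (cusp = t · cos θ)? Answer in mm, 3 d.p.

Layer height = cusp / cos(76.6°) = 0.0198 / 0.2317 = 0.085 mm.

0.085 mm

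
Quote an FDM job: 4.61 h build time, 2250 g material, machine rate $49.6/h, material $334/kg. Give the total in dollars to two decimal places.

Machine-time cost: 49.6 × 4.61 → $228.656.
Feedstock cost = 334 × 2250/1000, so $751.50.
Total = 228.656 + 751.50 = 980.156 ≈ $980.16.

$980.16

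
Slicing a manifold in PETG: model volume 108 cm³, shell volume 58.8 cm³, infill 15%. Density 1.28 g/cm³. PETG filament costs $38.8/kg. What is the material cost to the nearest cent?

$3.29

Infill region = 108 − 58.8 = 49.2 cm³.
Infill volume = 0.15 × 49.2, so 7.38 cm³.
Total extruded = 58.8 + 7.38, so 66.18 cm³.
Mass = 66.18 × 1.28, so 84.7104 g.
At $38.8/kg: 84.7104/1000 × 38.8 = $3.29.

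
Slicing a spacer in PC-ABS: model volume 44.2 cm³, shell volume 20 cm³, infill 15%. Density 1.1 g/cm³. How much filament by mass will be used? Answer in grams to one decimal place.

26.0 g

Infill region = 44.2 − 20, so 24.2 cm³.
Infill volume = 0.15 × 24.2 = 3.63 cm³.
Deposited volume = 20 + 3.63, so 23.63 cm³.
Mass = 23.63 × 1.1, so 25.993 g.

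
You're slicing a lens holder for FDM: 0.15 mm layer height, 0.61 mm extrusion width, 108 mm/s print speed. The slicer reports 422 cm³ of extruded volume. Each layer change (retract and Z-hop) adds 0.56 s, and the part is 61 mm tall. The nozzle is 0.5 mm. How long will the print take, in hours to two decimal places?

Bead cross-section: 0.15 × 0.61 → 0.0915 mm².
Toolpath length = 422 cm³ / 0.0915 mm² = 422000 / 0.0915 = 4612021.9 mm.
Print-move time: 4612021.9 / 108 → 42703.9 s.
Layer count = ceil(61 / 0.15) = 407.
Non-print overhead: 407 × 0.56 → 227.92 s.
Total = 42703.9 + 227.92 = 42931.82 s = 11.93 hours.

11.93 hours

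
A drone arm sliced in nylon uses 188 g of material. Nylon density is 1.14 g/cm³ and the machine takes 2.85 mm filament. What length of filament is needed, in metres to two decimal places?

25.85 m

Volume = 188 g / 1.14 g·cm⁻³ = 164.9123 cm³ = 164912.3 mm³.
Filament cross-section = π × (2.85/2)² = 6.3794 mm².
Length = 164912.3 / 6.3794 = 25850.75 mm = 25.85 m.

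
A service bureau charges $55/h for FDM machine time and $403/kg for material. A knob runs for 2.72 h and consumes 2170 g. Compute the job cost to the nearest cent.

$1024.11

Time charge = 55 × 2.72 = $149.60.
Material charge = 403 × 2170/1000, so $874.51.
Job cost: 149.60 + 874.51 = $1024.11.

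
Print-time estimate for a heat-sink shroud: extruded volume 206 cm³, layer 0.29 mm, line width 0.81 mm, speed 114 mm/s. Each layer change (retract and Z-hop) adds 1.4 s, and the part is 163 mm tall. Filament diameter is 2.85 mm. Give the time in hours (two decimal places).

Line area = 0.29 × 0.81, so 0.2349 mm².
Path length: 206000 mm³ / 0.2349 mm² → 876968.9 mm.
Time extruding = 876968.9 / 114, so 7692.7 s.
Layers = ⌈163/0.29⌉ = 563.
Layer-change overhead = 563 × 1.4 = 788.2 s.
Total = 7692.7 + 788.2 = 8480.9 s = 2.36 hours.

2.36 hours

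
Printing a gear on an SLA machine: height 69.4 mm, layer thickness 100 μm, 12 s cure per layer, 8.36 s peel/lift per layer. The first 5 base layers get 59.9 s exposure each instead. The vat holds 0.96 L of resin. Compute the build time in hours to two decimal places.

3.99 hours

Number of layers: 69.4 / 0.1 → 694 (rounded up).
Burn-in layers = 5 × (59.9 + 8.36) = 341.3 s.
Normal layers: 689 × (12 + 8.36) → 14028.04 s.
Total = 341.3 + 14028.04 = 14369.34 s = 3.99 hours.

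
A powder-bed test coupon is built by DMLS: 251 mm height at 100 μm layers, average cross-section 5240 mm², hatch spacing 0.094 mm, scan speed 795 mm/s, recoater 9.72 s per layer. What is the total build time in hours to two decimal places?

55.67 hours

Layers = ⌈251/0.1⌉ = 2510.
Per-layer scan distance: 5240 / 0.094 → 55744.7 mm.
Laser time per layer = 55744.7 / 795, so 70.1191 s.
Per-layer time = 70.1191 + 9.72 = 79.8391 s.
Build time = 2510 × 79.8391 = 200396.141 s = 55.67 hours.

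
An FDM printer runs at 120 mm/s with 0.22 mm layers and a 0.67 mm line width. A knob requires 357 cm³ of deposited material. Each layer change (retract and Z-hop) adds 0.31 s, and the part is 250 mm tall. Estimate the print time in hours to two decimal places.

Bead cross-section: 0.22 × 0.67 → 0.1474 mm².
Toolpath length = 357 cm³ / 0.1474 mm² = 357000 / 0.1474 = 2421981 mm.
Time extruding: 2421981 / 120 → 20183.2 s.
Number of layers: 250 / 0.22 → 1137 (rounded up).
Non-print overhead = 1137 × 0.31 = 352.47 s.
Total = 20183.2 + 352.47 = 20535.67 s = 5.70 hours.

5.70 hours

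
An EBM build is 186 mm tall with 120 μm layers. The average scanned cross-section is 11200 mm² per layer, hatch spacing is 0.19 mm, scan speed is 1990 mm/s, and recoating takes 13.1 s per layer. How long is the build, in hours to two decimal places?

18.39 hours

Layers = ⌈186/0.12⌉ = 1550.
Scan path per layer: 11200 / 0.19 → 58947.4 mm.
Per-layer scan time: 58947.4 / 1990 → 29.6218 s.
Time per layer = 29.6218 + 13.1, so 42.7218 s.
Total: 1550 × 42.7218 s = 66218.79 s → 18.39 hours.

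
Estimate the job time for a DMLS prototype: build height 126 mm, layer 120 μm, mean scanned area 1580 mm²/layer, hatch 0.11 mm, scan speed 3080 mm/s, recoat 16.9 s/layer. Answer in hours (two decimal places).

6.29 hours

Layer count = ceil(126 / 0.12) = 1050.
Scan path per layer = 1580 / 0.11, so 14363.6 mm.
Scan time per layer: 14363.6 / 3080 → 4.6635 s.
Time per layer = 4.6635 + 16.9 = 21.5635 s.
1050 layers × 21.5635 s/layer = 22641.675 s, i.e. 6.29 hours.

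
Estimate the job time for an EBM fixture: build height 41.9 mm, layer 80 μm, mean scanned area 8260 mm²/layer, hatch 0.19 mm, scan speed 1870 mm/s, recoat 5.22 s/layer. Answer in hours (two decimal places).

Number of layers: 41.9 / 0.08 → 524 (rounded up).
Per-layer scan distance = 8260 / 0.19 = 43473.7 mm.
Scan time per layer: 43473.7 / 1870 → 23.248 s.
Layer cycle: 23.248 + 5.22 → 28.468 s.
524 layers × 28.468 s/layer = 14917.232 s, i.e. 4.14 hours.

4.14 hours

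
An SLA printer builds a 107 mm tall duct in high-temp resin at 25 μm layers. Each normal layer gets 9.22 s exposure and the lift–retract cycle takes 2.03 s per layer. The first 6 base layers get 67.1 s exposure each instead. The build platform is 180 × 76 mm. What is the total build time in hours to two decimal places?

13.47 hours

Layer count = ceil(107 / 0.025) = 4280.
Bottom layers: 6 × (67.1 + 2.03) → 414.78 s.
Remaining layers = 4274 × (9.22 + 2.03), so 48082.5 s.
Sum: 414.78 + 48082.5 = 48497.28 s → 13.47 hours.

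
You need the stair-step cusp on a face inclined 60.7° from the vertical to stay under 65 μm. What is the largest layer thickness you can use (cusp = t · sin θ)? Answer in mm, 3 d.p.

Layer height = cusp / sin(60.7°) = 0.065 / 0.8721 = 0.075 mm.

0.075 mm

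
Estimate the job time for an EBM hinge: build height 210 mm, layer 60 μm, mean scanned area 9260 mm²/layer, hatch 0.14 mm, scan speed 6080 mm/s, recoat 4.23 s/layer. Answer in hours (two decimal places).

14.69 hours

Layers = ⌈210/0.06⌉ = 3500.
Scan path per layer = 9260 / 0.14 = 66142.9 mm.
Beam time per layer: 66142.9 / 6080 → 10.8788 s.
Time per layer = 10.8788 + 4.23 = 15.1088 s.
3500 layers × 15.1088 s/layer = 52880.8 s, i.e. 14.69 hours.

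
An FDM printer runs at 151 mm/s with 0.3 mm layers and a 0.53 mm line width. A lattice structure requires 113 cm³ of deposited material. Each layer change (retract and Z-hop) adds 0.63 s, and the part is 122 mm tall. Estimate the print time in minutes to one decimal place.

82.7 minutes

Bead cross-section = 0.3 × 0.53 = 0.159 mm².
Total extruded path = 113000/0.159 = 710691.8 mm.
Time extruding: 710691.8 / 151 → 4706.6 s.
Layer count = ceil(122 / 0.3) = 407.
Z-hop total = 407 × 0.63 = 256.41 s.
Altogether 4706.6 + 256.41 = 4963.01 s, i.e. 82.7 minutes.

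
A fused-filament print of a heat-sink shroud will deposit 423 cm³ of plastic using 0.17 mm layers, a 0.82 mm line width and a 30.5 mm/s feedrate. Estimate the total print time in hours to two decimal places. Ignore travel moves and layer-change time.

Bead cross-section: 0.17 × 0.82 → 0.1394 mm².
Path length: 423000 mm³ / 0.1394 mm² → 3034433.3 mm.
Print-move time = 3034433.3 / 30.5, so 99489.6 s.
That's 99489.6 s → 27.64 hours.

27.64 hours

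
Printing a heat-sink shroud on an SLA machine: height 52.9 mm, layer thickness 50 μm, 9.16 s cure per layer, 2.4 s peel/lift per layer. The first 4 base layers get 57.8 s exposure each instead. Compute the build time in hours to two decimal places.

3.45 hours

Layer count = ceil(52.9 / 0.05) = 1058.
Bottom layers: 4 × (57.8 + 2.4) → 240.8 s.
Remaining layers = 1054 × (9.16 + 2.4) = 12184.24 s.
Total = 240.8 + 12184.24 = 12425.04 s = 3.45 hours.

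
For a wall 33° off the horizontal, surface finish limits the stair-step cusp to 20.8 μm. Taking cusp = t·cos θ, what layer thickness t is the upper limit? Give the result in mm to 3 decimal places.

t = h_c / cos θ = 0.0208 / 0.8387 = 0.025 mm.

0.025 mm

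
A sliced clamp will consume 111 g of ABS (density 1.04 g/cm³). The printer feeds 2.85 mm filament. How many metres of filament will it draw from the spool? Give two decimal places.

16.73 m

Volume = 111 g / 1.04 g·cm⁻³ = 106.7308 cm³ = 106730.8 mm³.
A = π r² = π × 1.425² = 6.3794 mm².
Length = 106730.8 / 6.3794 = 16730.54 mm = 16.73 m.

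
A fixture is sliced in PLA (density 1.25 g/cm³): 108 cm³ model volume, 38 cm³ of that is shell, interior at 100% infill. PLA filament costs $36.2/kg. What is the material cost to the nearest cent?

$4.89

Infill region = 108 − 38, so 70 cm³.
Infill volume = 1.00 × 70 = 70 cm³.
Deposited volume: 38 + 70 → 108 cm³.
Mass = 108 × 1.25 = 135 g.
Cost = 135 g / 1000 × $36.2/kg = $4.89.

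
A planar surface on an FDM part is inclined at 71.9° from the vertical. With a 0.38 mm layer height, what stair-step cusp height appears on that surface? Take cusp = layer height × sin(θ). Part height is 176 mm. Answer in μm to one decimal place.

361.2 μm

Cusp = layer height × sin(71.9°) = 0.38 × 0.9505 = 0.36119 mm = 361.2 μm.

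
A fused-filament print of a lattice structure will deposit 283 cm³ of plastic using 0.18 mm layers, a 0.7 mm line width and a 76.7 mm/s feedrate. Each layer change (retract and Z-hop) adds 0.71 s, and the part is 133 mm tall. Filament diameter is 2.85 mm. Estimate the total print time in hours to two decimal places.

Bead cross-section: 0.18 × 0.7 → 0.126 mm².
Total extruded path = 283000/0.126 = 2246031.7 mm.
Print-move time: 2246031.7 / 76.7 → 29283.3 s.
Layers = ⌈133/0.18⌉ = 739.
Z-hop total = 739 × 0.71 = 524.69 s.
Altogether 29283.3 + 524.69 = 29807.99 s, i.e. 8.28 hours.

8.28 hours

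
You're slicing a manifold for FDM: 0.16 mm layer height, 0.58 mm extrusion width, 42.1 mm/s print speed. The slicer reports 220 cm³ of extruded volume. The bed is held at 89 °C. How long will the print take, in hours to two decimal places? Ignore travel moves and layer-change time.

15.64 hours

Bead cross-section: 0.16 × 0.58 → 0.0928 mm².
Path length: 220000 mm³ / 0.0928 mm² → 2370689.7 mm.
Time extruding = 2370689.7 / 42.1, so 56310.9 s.
That's 56310.9 s → 15.64 hours.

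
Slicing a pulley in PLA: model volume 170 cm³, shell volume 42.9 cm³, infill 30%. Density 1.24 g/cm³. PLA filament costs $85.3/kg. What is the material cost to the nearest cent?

$8.57

Interior volume: 170 − 42.9 → 127.1 cm³.
Infill deposited = 0.30 × 127.1, so 38.13 cm³.
Deposited volume: 42.9 + 38.13 → 81.03 cm³.
Mass: 81.03 × 1.24 → 100.4772 g.
At $85.3/kg: 100.4772/1000 × 85.3 = $8.57.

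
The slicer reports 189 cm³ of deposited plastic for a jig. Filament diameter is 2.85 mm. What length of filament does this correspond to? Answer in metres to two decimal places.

29.63 m

Filament cross-section = π × (2.85/2)² = 6.3794 mm².
Length = 189 cm³ / 6.3794 mm² = 189000 / 6.3794 = 29626.61 mm = 29.63 m.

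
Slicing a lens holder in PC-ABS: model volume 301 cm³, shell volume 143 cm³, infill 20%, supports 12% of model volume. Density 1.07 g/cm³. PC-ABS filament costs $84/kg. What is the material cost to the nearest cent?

$18.94

Volume inside the shell = 301 − 143 = 158 cm³.
Infill volume = 0.20 × 158, so 31.6 cm³.
Support = 0.12 × 301 = 36.12 cm³.
Deposited volume = 143 + 31.6 + 36.12 = 210.72 cm³.
Mass = 210.72 × 1.07 = 225.4704 g.
Cost = 225.4704 g / 1000 × $84/kg = $18.94.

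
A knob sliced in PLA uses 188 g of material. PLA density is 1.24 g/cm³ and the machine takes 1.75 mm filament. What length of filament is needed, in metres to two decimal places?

63.03 m

Volume = 188 g / 1.24 g·cm⁻³ = 151.6129 cm³ = 151612.9 mm³.
Filament cross-section = π × (1.75/2)² = 2.4053 mm².
Length = 151612.9 / 2.4053 = 63032.84 mm = 63.03 m.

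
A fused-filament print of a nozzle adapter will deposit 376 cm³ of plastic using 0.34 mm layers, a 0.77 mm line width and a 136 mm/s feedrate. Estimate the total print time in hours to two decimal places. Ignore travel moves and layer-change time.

Line area: 0.34 × 0.77 → 0.2618 mm².
Toolpath length = 376 cm³ / 0.2618 mm² = 376000 / 0.2618 = 1436210.8 mm.
Time extruding = 1436210.8 / 136, so 10560.4 s.
That's 10560.4 s → 2.93 hours.

2.93 hours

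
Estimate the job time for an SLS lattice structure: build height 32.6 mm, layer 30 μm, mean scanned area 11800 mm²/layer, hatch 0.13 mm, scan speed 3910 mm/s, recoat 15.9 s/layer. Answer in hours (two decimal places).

11.81 hours

Number of layers: 32.6 / 0.03 → 1087 (rounded up).
Scan path per layer = 11800 / 0.13, so 90769.2 mm.
Scan time per layer: 90769.2 / 3910 → 23.2146 s.
Layer cycle = 23.2146 + 15.9 = 39.1146 s.
1087 layers × 39.1146 s/layer = 42517.5702 s, i.e. 11.81 hours.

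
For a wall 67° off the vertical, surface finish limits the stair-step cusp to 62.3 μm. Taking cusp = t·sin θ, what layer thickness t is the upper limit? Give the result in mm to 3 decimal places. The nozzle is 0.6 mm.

t = h_c / sin θ = 0.0623 / 0.9205 = 0.068 mm.

0.068 mm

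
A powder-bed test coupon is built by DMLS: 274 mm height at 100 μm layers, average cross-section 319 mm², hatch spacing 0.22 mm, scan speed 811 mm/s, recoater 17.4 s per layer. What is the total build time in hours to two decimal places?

14.60 hours

Layer count = ceil(274 / 0.1) = 2740.
Scan path per layer = 319 / 0.22, so 1450 mm.
Per-layer scan time = 1450 / 811, so 1.7879 s.
Time per layer = 1.7879 + 17.4 = 19.1879 s.
Total: 2740 × 19.1879 s = 52574.846 s → 14.60 hours.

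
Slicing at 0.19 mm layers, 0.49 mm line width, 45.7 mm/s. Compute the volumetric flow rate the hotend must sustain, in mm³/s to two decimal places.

Bead cross-section = 0.19 × 0.49 = 0.0931 mm².
Q = v·A = 45.7 × 0.0931 = 4.25 mm³/s.

4.25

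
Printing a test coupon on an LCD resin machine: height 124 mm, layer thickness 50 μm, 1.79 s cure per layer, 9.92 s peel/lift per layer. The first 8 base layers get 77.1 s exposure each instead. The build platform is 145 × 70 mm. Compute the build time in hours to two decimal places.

Layer count = ceil(124 / 0.05) = 2480.
Bottom layers = 8 × (77.1 + 9.92), so 696.16 s.
Regular layers: 2472 × (1.79 + 9.92) → 28947.12 s.
Total = 696.16 + 28947.12 = 29643.28 s = 8.23 hours.

8.23 hours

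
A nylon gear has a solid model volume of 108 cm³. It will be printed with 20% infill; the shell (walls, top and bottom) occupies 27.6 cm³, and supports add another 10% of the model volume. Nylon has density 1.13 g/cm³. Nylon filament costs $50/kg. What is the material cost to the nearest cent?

Infill region: 108 − 27.6 → 80.4 cm³.
Infill volume = 0.20 × 80.4 = 16.08 cm³.
Support = 0.10 × 108 = 10.8 cm³.
Total extruded = 27.6 + 16.08 + 10.8 = 54.48 cm³.
Mass: 54.48 × 1.13 → 61.5624 g.
At $50/kg: 61.5624/1000 × 50 = $3.08.

$3.08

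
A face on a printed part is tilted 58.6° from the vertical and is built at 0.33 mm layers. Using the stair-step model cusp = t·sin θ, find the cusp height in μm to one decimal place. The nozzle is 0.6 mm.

h_c = t·sin θ = 0.33 × 0.8536 = 0.281688 mm (281.7 μm).

281.7 μm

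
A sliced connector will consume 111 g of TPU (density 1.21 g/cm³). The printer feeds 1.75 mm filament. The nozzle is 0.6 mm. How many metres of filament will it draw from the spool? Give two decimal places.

38.14 m

Volume = 111 g / 1.21 g·cm⁻³ = 91.7355 cm³ = 91735.5 mm³.
Cross-section of 1.75 mm filament: π·(1.75/2)² = 2.4053 mm².
L = V/A = 91735.5/2.4053 = 38138.9 mm → 38.14 m.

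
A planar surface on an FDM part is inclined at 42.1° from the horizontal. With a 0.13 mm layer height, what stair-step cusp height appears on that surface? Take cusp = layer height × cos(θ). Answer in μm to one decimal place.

96.5 μm

cos(42.1°) = 0.7420, so cusp = 0.13 × 0.7420 = 0.09646 mm → 96.5 μm.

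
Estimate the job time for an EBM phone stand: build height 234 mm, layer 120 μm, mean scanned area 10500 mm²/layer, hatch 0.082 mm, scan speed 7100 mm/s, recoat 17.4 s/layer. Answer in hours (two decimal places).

Number of layers: 234 / 0.12 → 1950 (rounded up).
Hatch length per layer = 10500 / 0.082 = 128048.8 mm.
Beam time per layer = 128048.8 / 7100 = 18.035 s.
Layer cycle = 18.035 + 17.4, so 35.435 s.
1950 layers × 35.435 s/layer = 69098.25 s, i.e. 19.19 hours.

19.19 hours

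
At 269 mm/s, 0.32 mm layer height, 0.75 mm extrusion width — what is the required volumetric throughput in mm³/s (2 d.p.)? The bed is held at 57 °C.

Bead cross-section: 0.32 × 0.75 → 0.24 mm².
Q = v·A = 269 × 0.24 = 64.56 mm³/s.

64.56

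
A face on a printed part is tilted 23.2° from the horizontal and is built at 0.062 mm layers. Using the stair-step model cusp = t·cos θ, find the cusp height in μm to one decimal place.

57.0 μm

Cusp = layer height × cos(23.2°) = 0.062 × 0.9191 = 0.056984 mm = 57.0 μm.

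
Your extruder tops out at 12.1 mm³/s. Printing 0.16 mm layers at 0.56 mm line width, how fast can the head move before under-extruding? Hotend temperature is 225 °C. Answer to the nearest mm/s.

135 mm/s

A: 0.16 × 0.56 → 0.0896 mm².
v_max = Q/A = 12.1/0.0896 = 135.04 mm/s → 135 mm/s.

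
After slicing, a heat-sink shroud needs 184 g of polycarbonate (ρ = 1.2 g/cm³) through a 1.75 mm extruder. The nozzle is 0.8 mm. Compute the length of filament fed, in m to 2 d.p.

Extruded volume: 184/1.2 = 153.3333 cm³ (153333.3 mm³).
A = π r² = π × 0.875² = 2.4053 mm².
L = V/A = 153333.3/2.4053 = 63748.1 mm → 63.75 m.

63.75 m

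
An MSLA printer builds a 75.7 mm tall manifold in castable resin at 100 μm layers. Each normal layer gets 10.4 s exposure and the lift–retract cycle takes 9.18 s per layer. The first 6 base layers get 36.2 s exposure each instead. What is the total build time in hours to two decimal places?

Layers = ⌈75.7/0.1⌉ = 757.
Bottom layers: 6 × (36.2 + 9.18) → 272.28 s.
Regular layers = 751 × (10.4 + 9.18), so 14704.58 s.
Sum: 272.28 + 14704.58 = 14976.86 s → 4.16 hours.

4.16 hours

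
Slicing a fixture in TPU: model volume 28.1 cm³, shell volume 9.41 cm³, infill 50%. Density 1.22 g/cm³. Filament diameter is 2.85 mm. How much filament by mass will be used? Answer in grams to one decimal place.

22.9 g

Volume inside the shell = 28.1 − 9.41 = 18.69 cm³.
Deposited infill = 0.50 × 18.69, so 9.345 cm³.
Total extruded: 9.41 + 9.345 → 18.755 cm³.
Mass: 18.755 × 1.22 → 22.8811 g.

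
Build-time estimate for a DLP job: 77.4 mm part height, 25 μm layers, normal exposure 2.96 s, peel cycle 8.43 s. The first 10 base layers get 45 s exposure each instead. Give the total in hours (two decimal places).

Layer count = ceil(77.4 / 0.025) = 3096.
Base layers = 10 × (45 + 8.43), so 534.3 s.
Remaining layers = 3086 × (2.96 + 8.43), so 35149.54 s.
Total = 534.3 + 35149.54 = 35683.84 s = 9.91 hours.

9.91 hours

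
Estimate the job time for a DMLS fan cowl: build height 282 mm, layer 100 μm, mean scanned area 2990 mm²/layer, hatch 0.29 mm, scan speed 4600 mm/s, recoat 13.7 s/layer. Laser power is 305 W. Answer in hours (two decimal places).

Number of layers: 282 / 0.1 → 2820 (rounded up).
Hatch length per layer = 2990 / 0.29, so 10310.3 mm.
Scan time per layer = 10310.3 / 4600, so 2.2414 s.
Layer cycle = 2.2414 + 13.7, so 15.9414 s.
Build time = 2820 × 15.9414 = 44954.748 s = 12.49 hours.

12.49 hours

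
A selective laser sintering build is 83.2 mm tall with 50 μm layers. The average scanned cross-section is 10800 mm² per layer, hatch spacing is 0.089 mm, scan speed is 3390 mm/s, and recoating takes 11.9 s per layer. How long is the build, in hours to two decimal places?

22.05 hours

Layer count = ceil(83.2 / 0.05) = 1664.
Scan path per layer = 10800 / 0.089, so 121348.3 mm.
Scan time per layer = 121348.3 / 3390, so 35.796 s.
Per-layer time: 35.796 + 11.9 → 47.696 s.
Build time = 1664 × 47.696 = 79366.144 s = 22.05 hours.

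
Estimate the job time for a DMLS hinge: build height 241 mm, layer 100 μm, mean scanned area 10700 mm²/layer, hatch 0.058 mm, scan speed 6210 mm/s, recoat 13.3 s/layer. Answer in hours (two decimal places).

28.79 hours

Layer count = ceil(241 / 0.1) = 2410.
Hatch length per layer = 10700 / 0.058 = 184482.8 mm.
Scan time per layer: 184482.8 / 6210 → 29.7074 s.
Per-layer time = 29.7074 + 13.3, so 43.0074 s.
Total: 2410 × 43.0074 s = 103647.834 s → 28.79 hours.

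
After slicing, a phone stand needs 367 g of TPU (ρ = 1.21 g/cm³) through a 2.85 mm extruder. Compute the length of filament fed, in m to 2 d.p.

47.54 m

Extruded volume: 367/1.21 = 303.3058 cm³ (303305.8 mm³).
Cross-section of 2.85 mm filament: π·(2.85/2)² = 6.3794 mm².
L = V/A = 303305.8/6.3794 = 47544.57 mm → 47.54 m.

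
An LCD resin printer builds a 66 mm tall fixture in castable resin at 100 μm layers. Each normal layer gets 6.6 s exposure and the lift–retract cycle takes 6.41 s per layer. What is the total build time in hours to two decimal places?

Number of layers: 66 / 0.1 → 660 (rounded up).
Cycle time = 6.6 + 6.41, so 13.01 s.
Build time: 660 × 13.01 s = 8586.6 s, i.e. 2.39 hours.

2.39 hours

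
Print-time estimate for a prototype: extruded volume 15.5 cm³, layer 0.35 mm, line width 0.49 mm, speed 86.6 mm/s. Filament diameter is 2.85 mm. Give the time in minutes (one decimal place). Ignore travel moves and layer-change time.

Bead cross-section = 0.35 × 0.49, so 0.1715 mm².
Total extruded path = 15500/0.1715 = 90379 mm.
Print-move time: 90379 / 86.6 → 1043.6 s.
Converting: 1043.6 s = 17.4 minutes.

17.4 minutes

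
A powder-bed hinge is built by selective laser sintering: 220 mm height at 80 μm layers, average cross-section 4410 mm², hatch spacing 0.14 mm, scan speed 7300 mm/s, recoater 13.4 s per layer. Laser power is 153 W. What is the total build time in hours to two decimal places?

13.53 hours

Layers = ⌈220/0.08⌉ = 2750.
Hatch length per layer = 4410 / 0.14, so 31500 mm.
Scan time per layer: 31500 / 7300 → 4.3151 s.
Layer cycle = 4.3151 + 13.4 = 17.7151 s.
Build time = 2750 × 17.7151 = 48716.525 s = 13.53 hours.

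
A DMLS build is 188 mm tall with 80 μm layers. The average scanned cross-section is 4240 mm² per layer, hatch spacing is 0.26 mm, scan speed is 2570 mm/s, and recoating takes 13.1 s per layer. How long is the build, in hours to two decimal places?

12.69 hours

Number of layers: 188 / 0.08 → 2350 (rounded up).
Hatch length per layer: 4240 / 0.26 → 16307.7 mm.
Per-layer scan time: 16307.7 / 2570 → 6.3454 s.
Time per layer = 6.3454 + 13.1, so 19.4454 s.
Build time = 2350 × 19.4454 = 45696.69 s = 12.69 hours.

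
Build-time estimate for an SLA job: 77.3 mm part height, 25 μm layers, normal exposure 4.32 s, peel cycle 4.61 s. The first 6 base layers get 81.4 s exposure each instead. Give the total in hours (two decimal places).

Number of layers: 77.3 / 0.025 → 3092 (rounded up).
Bottom layers = 6 × (81.4 + 4.61) = 516.06 s.
Remaining layers: 3086 × (4.32 + 4.61) → 27557.98 s.
Total = 516.06 + 27557.98 = 28074.04 s = 7.80 hours.

7.80 hours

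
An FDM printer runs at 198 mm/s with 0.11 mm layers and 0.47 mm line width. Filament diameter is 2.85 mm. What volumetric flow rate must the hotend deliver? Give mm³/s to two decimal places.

10.24

A: 0.11 × 0.47 → 0.0517 mm².
Volumetric flow = 198 × 0.0517 = 10.24 mm³/s.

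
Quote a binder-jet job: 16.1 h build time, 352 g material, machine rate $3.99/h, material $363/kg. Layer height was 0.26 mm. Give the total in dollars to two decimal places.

Time charge: 3.99 × 16.1 → $64.239.
Material charge = 363 × 352/1000 = $127.776.
Total = 64.239 + 127.776 = 192.015 ≈ $192.02.

$192.02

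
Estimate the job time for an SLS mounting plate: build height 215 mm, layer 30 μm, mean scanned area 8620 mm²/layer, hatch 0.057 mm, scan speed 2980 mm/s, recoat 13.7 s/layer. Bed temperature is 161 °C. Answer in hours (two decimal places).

Number of layers: 215 / 0.03 → 7167 (rounded up).
Scan path per layer: 8620 / 0.057 → 151228.1 mm.
Scan time per layer: 151228.1 / 2980 → 50.7477 s.
Layer cycle: 50.7477 + 13.7 → 64.4477 s.
7167 layers × 64.4477 s/layer = 461896.6659 s, i.e. 128.30 hours.

128.30 hours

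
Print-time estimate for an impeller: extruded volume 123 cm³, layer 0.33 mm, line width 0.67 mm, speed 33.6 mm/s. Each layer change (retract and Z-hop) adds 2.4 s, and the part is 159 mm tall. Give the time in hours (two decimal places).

4.92 hours

Line area = 0.33 × 0.67, so 0.2211 mm².
Total extruded path = 123000/0.2211 = 556309.4 mm.
Extrusion time: 556309.4 / 33.6 → 16556.8 s.
Layers = ⌈159/0.33⌉ = 482.
Non-print overhead = 482 × 2.4 = 1156.8 s.
Total = 16556.8 + 1156.8 = 17713.6 s = 4.92 hours.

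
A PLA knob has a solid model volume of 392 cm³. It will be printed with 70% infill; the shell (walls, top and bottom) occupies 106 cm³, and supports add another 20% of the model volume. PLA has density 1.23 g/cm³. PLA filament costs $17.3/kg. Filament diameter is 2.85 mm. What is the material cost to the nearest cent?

Interior volume = 392 − 106 = 286 cm³.
Deposited infill: 0.70 × 286 → 200.2 cm³.
Support = 0.20 × 392, so 78.4 cm³.
Deposited volume = 106 + 200.2 + 78.4, so 384.6 cm³.
Mass = 384.6 × 1.23 = 473.058 g.
At $17.3/kg: 473.058/1000 × 17.3 = $8.18.

$8.18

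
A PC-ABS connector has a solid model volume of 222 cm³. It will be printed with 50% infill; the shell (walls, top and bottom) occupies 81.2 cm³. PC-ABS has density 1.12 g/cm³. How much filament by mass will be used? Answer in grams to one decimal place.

Infill region: 222 − 81.2 → 140.8 cm³.
Deposited infill = 0.50 × 140.8, so 70.4 cm³.
Total extruded: 81.2 + 70.4 → 151.6 cm³.
Mass = 151.6 × 1.12, so 169.792 g.

169.8 g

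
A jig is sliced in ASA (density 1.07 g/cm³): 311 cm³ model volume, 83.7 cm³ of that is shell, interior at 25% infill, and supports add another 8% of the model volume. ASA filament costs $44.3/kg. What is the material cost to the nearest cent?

$7.84

Infill region = 311 − 83.7 = 227.3 cm³.
Infill deposited = 0.25 × 227.3, so 56.825 cm³.
Support: 0.08 × 311 → 24.88 cm³.
Total printed volume = 83.7 + 56.825 + 24.88, so 165.405 cm³.
Mass = 165.405 × 1.07, so 176.98335 g.
Cost = 176.98335 g / 1000 × $44.3/kg = $7.84.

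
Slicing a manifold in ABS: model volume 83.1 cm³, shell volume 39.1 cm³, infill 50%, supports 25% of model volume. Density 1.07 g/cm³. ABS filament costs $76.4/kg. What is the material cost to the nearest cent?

$6.69

Interior volume = 83.1 − 39.1, so 44 cm³.
Deposited infill: 0.50 × 44 → 22 cm³.
Support = 0.25 × 83.1 = 20.775 cm³.
Deposited volume = 39.1 + 22 + 20.775, so 81.875 cm³.
Mass = 81.875 × 1.07, so 87.60625 g.
At $76.4/kg: 87.60625/1000 × 76.4 = $6.69.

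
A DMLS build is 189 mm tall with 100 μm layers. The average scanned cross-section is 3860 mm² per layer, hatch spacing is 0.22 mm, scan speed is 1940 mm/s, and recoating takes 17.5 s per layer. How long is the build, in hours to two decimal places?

Layer count = ceil(189 / 0.1) = 1890.
Hatch length per layer = 3860 / 0.22, so 17545.5 mm.
Scan time per layer: 17545.5 / 1940 → 9.0441 s.
Per-layer time = 9.0441 + 17.5, so 26.5441 s.
1890 layers × 26.5441 s/layer = 50168.349 s, i.e. 13.94 hours.

13.94 hours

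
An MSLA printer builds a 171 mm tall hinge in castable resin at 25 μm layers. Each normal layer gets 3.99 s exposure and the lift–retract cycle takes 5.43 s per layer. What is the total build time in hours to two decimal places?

17.90 hours

Layers = ⌈171/0.025⌉ = 6840.
Each layer takes = 3.99 + 5.43 = 9.42 s.
Build time: 6840 × 9.42 s = 64432.8 s, i.e. 17.90 hours.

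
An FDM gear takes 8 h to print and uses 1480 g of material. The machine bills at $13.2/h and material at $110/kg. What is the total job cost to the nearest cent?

$268.40

Machine-time cost = 13.2 × 8 = $105.60.
Feedstock cost = 110 × 1480/1000, so $162.80.
Total = 105.60 + 162.80 = $268.40.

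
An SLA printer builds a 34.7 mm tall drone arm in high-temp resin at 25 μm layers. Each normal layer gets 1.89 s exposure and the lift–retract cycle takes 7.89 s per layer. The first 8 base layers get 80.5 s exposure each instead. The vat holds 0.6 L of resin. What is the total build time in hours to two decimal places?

3.95 hours

Number of layers: 34.7 / 0.025 → 1388 (rounded up).
Burn-in layers = 8 × (80.5 + 7.89), so 707.12 s.
Regular layers: 1380 × (1.89 + 7.89) → 13496.4 s.
Sum: 707.12 + 13496.4 = 14203.52 s → 3.95 hours.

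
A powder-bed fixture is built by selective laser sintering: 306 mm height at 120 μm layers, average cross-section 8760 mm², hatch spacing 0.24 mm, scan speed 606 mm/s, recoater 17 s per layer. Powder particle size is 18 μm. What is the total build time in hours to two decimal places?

54.71 hours

Layers = ⌈306/0.12⌉ = 2550.
Hatch length per layer: 8760 / 0.24 → 36500 mm.
Per-layer scan time = 36500 / 606 = 60.231 s.
Layer cycle = 60.231 + 17, so 77.231 s.
Total: 2550 × 77.231 s = 196939.05 s → 54.71 hours.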